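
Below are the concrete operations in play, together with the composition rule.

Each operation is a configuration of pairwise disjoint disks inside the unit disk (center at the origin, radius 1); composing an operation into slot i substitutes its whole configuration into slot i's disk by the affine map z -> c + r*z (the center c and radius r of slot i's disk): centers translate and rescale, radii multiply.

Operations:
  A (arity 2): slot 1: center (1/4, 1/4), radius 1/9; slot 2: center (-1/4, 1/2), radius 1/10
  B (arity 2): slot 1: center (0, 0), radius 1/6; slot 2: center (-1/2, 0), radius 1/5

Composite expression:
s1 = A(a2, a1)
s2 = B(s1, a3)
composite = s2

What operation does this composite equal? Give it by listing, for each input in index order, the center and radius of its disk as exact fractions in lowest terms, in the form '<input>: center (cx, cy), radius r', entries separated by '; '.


a1: center (-1/24, 1/12), radius 1/60; a2: center (1/24, 1/24), radius 1/54; a3: center (-1/2, 0), radius 1/5

Each a-disk chains the slot maps above it in B; radii multiply.
tracing a2 down its 2-map path: center (1/24, 1/24), radius 1/54
tracing a1 down its 2-map path: center (-1/24, 1/12), radius 1/60
tracing a3 down its 1-map path: center (-1/2, 0), radius 1/5


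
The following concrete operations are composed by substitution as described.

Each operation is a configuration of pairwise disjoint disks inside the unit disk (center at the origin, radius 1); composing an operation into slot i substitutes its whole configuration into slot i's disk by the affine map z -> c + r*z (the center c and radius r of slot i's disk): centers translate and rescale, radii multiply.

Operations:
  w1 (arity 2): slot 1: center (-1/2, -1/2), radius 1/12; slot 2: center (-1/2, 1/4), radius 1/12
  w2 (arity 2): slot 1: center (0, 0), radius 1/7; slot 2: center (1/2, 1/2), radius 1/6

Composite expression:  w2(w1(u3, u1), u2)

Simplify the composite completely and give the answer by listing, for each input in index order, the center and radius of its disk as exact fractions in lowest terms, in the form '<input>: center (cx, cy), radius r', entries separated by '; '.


u1: center (-1/14, 1/28), radius 1/84; u2: center (1/2, 1/2), radius 1/6; u3: center (-1/14, -1/14), radius 1/84


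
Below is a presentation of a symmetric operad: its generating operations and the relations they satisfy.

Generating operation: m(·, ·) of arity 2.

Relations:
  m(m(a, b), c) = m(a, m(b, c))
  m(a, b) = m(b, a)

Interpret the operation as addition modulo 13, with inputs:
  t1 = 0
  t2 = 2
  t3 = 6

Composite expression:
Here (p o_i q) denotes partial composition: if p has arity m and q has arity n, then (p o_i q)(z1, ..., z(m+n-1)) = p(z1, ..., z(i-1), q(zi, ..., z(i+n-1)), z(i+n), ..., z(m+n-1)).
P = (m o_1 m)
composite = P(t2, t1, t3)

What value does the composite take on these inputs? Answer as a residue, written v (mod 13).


m(t2, t1) = 2
m(m(t2, t1), t3) = 8

8 (mod 13)


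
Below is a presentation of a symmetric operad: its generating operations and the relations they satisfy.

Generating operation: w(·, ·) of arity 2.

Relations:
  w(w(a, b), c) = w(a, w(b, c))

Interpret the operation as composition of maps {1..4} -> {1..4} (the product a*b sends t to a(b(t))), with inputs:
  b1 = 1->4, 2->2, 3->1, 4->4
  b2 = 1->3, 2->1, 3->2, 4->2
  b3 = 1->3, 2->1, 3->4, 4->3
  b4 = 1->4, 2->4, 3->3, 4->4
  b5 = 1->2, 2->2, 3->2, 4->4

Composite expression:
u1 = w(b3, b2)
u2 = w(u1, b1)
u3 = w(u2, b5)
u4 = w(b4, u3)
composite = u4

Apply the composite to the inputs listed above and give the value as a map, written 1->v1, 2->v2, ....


1->3, 2->3, 3->3, 4->4

w(b3, b2) = 1->4, 2->3, 3->1, 4->1
w(w(b3, b2), b1) = 1->1, 2->3, 3->4, 4->1
w(w(w(b3, b2), b1), b5) = 1->3, 2->3, 3->3, 4->1
w(b4, w(w(w(b3, b2), b1), b5)) = 1->3, 2->3, 3->3, 4->4


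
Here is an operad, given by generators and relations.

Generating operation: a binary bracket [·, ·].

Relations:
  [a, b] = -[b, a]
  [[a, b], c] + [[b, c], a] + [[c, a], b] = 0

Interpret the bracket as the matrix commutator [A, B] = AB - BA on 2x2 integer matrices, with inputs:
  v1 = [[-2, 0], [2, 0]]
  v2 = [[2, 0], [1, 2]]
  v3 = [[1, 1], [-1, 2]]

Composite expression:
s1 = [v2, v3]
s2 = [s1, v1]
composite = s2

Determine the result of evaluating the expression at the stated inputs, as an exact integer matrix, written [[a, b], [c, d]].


[[0, 0], [6, 0]]

[v2, v3] = [[-1, 0], [-1, 1]]
[[v2, v3], v1] = [[0, 0], [6, 0]]


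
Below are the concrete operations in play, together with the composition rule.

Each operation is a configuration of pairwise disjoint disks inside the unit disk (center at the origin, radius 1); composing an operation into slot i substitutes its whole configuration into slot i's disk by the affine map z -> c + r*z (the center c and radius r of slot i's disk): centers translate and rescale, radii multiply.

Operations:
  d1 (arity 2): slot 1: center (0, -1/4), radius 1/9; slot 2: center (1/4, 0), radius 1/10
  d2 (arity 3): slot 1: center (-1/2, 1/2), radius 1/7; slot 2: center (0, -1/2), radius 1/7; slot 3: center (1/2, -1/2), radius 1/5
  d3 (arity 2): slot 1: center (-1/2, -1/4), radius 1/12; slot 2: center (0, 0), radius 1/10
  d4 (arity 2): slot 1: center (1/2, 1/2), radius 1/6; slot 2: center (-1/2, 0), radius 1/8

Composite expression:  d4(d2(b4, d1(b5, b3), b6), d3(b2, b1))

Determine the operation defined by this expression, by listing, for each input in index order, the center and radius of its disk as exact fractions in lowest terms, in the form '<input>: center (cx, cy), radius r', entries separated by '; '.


Below d4, radii multiply path by path; the b-disk centers shift.
for b4, the 2-step affine chain lands on center (5/12, 7/12), radius 1/42
for b5, the 3-step affine chain lands on center (1/2, 23/56), radius 1/378
for b3, the 3-step affine chain lands on center (85/168, 5/12), radius 1/420
for b6, the 2-step affine chain lands on center (7/12, 5/12), radius 1/30
for b2, the 2-step affine chain lands on center (-9/16, -1/32), radius 1/96
for b1, the 2-step affine chain lands on center (-1/2, 0), radius 1/80

b1: center (-1/2, 0), radius 1/80; b2: center (-9/16, -1/32), radius 1/96; b3: center (85/168, 5/12), radius 1/420; b4: center (5/12, 7/12), radius 1/42; b5: center (1/2, 23/56), radius 1/378; b6: center (7/12, 5/12), radius 1/30


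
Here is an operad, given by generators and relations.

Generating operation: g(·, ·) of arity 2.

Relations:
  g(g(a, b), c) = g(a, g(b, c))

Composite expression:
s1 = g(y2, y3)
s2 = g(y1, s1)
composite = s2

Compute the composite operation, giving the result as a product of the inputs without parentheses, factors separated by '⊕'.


y1 ⊕ y2 ⊕ y3

The g-tree's shape is irrelevant; the y-reading-order decides.
g(y2, y3) linearizes to y2 ⊕ y3
g(y1, g(y2, y3)) linearizes to y1 ⊕ y2 ⊕ y3


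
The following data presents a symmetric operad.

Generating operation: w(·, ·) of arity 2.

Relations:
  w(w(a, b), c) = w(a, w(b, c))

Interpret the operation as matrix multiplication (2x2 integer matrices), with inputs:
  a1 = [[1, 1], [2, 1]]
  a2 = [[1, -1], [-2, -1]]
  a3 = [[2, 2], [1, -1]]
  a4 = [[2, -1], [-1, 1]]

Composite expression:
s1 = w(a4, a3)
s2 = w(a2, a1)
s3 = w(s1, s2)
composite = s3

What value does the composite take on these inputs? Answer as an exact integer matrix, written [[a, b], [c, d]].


w(a4, a3) = [[3, 5], [-1, -3]]
w(a2, a1) = [[-1, 0], [-4, -3]]
w(w(a4, a3), w(a2, a1)) = [[-23, -15], [13, 9]]

[[-23, -15], [13, 9]]


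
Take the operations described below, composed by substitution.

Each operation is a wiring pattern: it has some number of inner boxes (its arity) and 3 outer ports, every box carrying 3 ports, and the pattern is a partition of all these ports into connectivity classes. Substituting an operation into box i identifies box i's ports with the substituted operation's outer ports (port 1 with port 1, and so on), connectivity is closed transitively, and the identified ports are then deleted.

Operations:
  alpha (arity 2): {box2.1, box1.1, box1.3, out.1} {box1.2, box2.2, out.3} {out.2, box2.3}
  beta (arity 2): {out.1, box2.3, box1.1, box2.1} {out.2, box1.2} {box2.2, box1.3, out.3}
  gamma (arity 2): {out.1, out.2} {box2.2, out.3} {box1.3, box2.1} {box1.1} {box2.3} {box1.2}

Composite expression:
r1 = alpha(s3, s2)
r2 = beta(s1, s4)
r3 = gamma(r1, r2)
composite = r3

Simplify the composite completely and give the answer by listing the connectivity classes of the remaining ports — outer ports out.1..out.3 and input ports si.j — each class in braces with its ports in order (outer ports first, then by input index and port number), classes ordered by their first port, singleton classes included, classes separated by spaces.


{out.1, out.2} {out.3, s1.2} {s1.1, s2.2, s3.2, s4.1, s4.3} {s1.3, s4.2} {s2.1, s3.1, s3.3} {s2.3}

Reachability decides: close wires over gamma-identified ports.
the subtree at alpha composes to {out.1, s2.1, s3.1, s3.3} {out.2, s2.3} {out.3, s2.2, s3.2} on (s3, s2); out.j = own outer ports
the subtree at beta composes to {out.1, s1.1, s4.1, s4.3} {out.2, s1.2} {out.3, s1.3, s4.2} on (s1, s4); out.j = own outer ports
the subtree at gamma composes to {out.1, out.2} {out.3, s1.2} {s1.1, s2.2, s3.2, s4.1, s4.3} {s1.3, s4.2} {s2.1, s3.1, s3.3} {s2.3} on (s3, s2, s1, s4); out.j = own outer ports


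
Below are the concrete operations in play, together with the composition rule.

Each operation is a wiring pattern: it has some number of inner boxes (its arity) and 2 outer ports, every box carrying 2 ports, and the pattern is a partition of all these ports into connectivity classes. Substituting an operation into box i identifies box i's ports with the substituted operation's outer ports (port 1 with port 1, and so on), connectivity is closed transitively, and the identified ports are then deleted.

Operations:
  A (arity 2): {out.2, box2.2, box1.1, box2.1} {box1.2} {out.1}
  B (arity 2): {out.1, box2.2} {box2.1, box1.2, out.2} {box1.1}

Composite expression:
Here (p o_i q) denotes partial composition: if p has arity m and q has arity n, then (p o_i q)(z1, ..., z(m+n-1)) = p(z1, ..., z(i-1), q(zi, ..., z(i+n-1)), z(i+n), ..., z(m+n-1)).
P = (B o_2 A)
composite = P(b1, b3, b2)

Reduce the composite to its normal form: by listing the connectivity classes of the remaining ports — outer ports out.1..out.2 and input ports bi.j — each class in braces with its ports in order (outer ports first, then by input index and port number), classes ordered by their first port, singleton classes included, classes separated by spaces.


{out.1, b2.1, b2.2, b3.1} {out.2, b1.2} {b1.1} {b3.2}


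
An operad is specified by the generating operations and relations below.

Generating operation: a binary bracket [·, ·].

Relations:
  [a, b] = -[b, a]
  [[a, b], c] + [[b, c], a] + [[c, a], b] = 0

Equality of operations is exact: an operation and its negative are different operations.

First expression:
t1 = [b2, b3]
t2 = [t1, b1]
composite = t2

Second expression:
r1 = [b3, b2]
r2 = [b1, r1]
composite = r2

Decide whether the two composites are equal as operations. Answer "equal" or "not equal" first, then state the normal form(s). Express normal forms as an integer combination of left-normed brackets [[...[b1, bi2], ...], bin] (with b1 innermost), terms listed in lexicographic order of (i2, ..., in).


In normal form, the first expression is -[[b1, b2], b3] + [[b1, b3], b2]
In normal form, the second expression is -[[b1, b2], b3] + [[b1, b3], b2]
The forms coincide; equal.

equal; both compose to -[[b1, b2], b3] + [[b1, b3], b2]


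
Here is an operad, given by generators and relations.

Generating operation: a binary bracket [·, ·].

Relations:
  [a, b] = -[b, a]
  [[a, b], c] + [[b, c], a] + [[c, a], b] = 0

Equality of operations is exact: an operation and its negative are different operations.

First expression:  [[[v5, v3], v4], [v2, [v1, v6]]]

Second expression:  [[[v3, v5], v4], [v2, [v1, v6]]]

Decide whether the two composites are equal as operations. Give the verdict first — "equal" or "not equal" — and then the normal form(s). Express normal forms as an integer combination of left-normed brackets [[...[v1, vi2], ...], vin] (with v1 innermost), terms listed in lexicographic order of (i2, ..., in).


not equal — first -[[[[[v1, v6], v2], v3], v5], v4] + [[[[[v1, v6], v2], v4], v3], v5] - [[[[[v1, v6], v2], v4], v5], v3] + [[[[[v1, v6], v2], v5], v3], v4], second [[[[[v1, v6], v2], v3], v5], v4] - [[[[[v1, v6], v2], v4], v3], v5] + [[[[[v1, v6], v2], v4], v5], v3] - [[[[[v1, v6], v2], v5], v3], v4]

In normal form, the first expression is -[[[[[v1, v6], v2], v3], v5], v4] + [[[[[v1, v6], v2], v4], v3], v5] - [[[[[v1, v6], v2], v4], v5], v3] + [[[[[v1, v6], v2], v5], v3], v4]
In normal form, the second expression is [[[[[v1, v6], v2], v3], v5], v4] - [[[[[v1, v6], v2], v4], v3], v5] + [[[[[v1, v6], v2], v4], v5], v3] - [[[[[v1, v6], v2], v5], v3], v4]
They disagree, so not equal.


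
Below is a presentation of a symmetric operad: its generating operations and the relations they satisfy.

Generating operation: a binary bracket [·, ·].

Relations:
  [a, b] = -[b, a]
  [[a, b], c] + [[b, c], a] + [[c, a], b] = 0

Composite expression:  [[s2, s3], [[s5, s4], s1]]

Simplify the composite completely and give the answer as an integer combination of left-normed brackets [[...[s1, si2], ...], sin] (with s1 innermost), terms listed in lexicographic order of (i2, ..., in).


-[[[[s1, s4], s5], s2], s3] + [[[[s1, s4], s5], s3], s2] + [[[[s1, s5], s4], s2], s3] - [[[[s1, s5], s4], s3], s2]


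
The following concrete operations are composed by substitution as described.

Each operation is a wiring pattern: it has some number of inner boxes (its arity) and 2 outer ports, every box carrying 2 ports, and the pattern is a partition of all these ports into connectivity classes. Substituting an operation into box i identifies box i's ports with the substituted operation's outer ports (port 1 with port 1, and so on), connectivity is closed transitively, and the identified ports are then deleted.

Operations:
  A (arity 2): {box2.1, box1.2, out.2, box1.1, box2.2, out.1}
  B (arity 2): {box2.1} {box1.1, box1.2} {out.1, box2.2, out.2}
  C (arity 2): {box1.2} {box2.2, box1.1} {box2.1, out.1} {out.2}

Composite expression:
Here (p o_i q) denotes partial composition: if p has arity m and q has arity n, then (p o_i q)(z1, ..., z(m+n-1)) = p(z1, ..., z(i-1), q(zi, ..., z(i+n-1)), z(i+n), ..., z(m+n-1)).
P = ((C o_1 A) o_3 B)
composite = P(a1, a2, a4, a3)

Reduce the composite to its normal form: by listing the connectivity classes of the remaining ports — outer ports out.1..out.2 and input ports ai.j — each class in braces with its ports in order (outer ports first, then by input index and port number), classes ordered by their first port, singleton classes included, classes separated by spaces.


{out.1, a1.1, a1.2, a2.1, a2.2, a3.2} {out.2} {a3.1} {a4.1, a4.2}

Treat the ports identified at C as solder joints: merge, then drop.
after A, the pattern on (a1, a2) reads {out.1, out.2, a1.1, a1.2, a2.1, a2.2} (out.j = its outer ports)
after B, the pattern on (a4, a3) reads {out.1, out.2, a3.2} {a3.1} {a4.1, a4.2} (out.j = its outer ports)
after C, the pattern on (a1, a2, a4, a3) reads {out.1, a1.1, a1.2, a2.1, a2.2, a3.2} {out.2} {a3.1} {a4.1, a4.2} (out.j = its outer ports)


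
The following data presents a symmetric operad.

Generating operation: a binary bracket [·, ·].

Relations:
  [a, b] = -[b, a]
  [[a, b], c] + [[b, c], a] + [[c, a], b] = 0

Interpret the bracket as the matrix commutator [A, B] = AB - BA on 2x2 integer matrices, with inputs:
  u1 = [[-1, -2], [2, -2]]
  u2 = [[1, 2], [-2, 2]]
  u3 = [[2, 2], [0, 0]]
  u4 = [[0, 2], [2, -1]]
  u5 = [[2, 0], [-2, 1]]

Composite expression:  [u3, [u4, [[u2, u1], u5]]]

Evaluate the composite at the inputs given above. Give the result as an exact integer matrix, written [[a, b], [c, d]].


[[0, 0], [0, 0]]

[u2, u1] = [[0, 0], [0, 0]]
[[u2, u1], u5] = [[0, 0], [0, 0]]
[u4, [[u2, u1], u5]] = [[0, 0], [0, 0]]
[u3, [u4, [[u2, u1], u5]]] = [[0, 0], [0, 0]]


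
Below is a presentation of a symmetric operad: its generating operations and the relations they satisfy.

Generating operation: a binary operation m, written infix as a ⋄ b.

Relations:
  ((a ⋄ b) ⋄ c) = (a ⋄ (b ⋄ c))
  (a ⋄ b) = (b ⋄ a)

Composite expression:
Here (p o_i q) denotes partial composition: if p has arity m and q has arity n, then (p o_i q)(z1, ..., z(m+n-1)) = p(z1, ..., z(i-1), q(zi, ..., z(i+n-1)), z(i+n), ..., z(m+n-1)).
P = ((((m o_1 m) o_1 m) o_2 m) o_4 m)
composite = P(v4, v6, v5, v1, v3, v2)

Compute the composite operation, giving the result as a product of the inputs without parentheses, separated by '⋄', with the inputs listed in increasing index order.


v1 ⋄ v2 ⋄ v3 ⋄ v4 ⋄ v5 ⋄ v6

Both nesting and order wash out for m; what remains is which v's occur.
(v6 ⋄ v5) unparenthesizes to v6 ⋄ v5
(v4 ⋄ (v6 ⋄ v5)) unparenthesizes to v4 ⋄ v6 ⋄ v5
(v1 ⋄ v3) unparenthesizes to v1 ⋄ v3
((v4 ⋄ (v6 ⋄ v5)) ⋄ (v1 ⋄ v3)) unparenthesizes to v4 ⋄ v6 ⋄ v5 ⋄ v1 ⋄ v3
(((v4 ⋄ (v6 ⋄ v5)) ⋄ (v1 ⋄ v3)) ⋄ v2) unparenthesizes to v4 ⋄ v6 ⋄ v5 ⋄ v1 ⋄ v3 ⋄ v2
rearranged into index order: v1 ⋄ v2 ⋄ v3 ⋄ v4 ⋄ v5 ⋄ v6


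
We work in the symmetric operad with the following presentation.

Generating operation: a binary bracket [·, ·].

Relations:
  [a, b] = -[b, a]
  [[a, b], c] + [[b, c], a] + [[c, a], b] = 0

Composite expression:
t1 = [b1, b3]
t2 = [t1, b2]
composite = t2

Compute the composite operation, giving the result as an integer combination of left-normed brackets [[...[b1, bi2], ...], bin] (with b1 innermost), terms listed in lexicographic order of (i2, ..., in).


[[b1, b3], b2]

Left-normed coefficients sit on the b1-initial expansion words.
Composite bracket: [[b1, b3], b2]
Each bracket splits as ab - ba, giving 4 signed words (2^2 = 4).
Keep just the words that open with b1:
  b1b3b2 (sign +1) contributes +[[b1, b3], b2]


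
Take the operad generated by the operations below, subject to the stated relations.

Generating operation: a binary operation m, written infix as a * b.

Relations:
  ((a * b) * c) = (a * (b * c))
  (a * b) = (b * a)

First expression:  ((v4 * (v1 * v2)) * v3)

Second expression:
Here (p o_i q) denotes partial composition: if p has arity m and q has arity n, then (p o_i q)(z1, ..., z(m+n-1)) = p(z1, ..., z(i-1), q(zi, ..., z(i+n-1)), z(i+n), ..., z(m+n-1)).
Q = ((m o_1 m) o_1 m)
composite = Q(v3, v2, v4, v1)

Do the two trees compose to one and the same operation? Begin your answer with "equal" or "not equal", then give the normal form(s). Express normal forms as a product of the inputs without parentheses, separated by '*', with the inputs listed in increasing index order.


equal: each reduces to v1 * v2 * v3 * v4

In normal form, the first expression is v1 * v2 * v3 * v4
In normal form, the second expression is v1 * v2 * v3 * v4
The forms coincide; equal.


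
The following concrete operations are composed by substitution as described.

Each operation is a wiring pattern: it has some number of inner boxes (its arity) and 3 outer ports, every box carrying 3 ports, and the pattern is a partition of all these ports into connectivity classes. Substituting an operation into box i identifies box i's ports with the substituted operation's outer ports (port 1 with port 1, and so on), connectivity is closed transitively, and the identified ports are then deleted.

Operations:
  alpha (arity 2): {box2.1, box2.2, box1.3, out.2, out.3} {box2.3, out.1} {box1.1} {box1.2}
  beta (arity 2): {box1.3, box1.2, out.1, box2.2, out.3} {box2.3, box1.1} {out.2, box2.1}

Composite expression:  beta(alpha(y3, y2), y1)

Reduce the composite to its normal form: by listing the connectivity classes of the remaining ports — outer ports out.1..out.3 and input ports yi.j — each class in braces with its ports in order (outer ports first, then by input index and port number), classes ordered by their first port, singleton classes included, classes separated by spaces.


After gluing at beta, chains via deleted ports link the y-ports.
through alpha, on inputs (y3, y2): {out.1, y2.3} {out.2, out.3, y2.1, y2.2, y3.3} {y3.1} {y3.2} (out.j = stage outer ports)
through beta, on inputs (y3, y2, y1): {out.1, out.3, y1.2, y2.1, y2.2, y3.3} {out.2, y1.1} {y1.3, y2.3} {y3.1} {y3.2} (out.j = stage outer ports)

{out.1, out.3, y1.2, y2.1, y2.2, y3.3} {out.2, y1.1} {y1.3, y2.3} {y3.1} {y3.2}


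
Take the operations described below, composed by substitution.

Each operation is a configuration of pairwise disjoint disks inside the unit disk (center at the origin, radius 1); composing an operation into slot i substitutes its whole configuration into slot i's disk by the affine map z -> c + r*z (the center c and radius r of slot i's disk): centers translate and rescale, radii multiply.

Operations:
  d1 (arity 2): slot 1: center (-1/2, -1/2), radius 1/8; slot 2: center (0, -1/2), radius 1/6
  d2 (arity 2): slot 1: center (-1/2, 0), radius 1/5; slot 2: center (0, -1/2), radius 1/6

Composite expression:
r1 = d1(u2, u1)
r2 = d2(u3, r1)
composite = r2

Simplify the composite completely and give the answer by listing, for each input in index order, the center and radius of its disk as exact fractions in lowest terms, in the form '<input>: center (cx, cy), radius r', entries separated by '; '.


u1: center (0, -7/12), radius 1/36; u2: center (-1/12, -7/12), radius 1/48; u3: center (-1/2, 0), radius 1/5

Below d2, radii multiply path by path; the u-disk centers shift.
for u3, the 1-step affine chain lands on center (-1/2, 0), radius 1/5
for u2, the 2-step affine chain lands on center (-1/12, -7/12), radius 1/48
for u1, the 2-step affine chain lands on center (0, -7/12), radius 1/36


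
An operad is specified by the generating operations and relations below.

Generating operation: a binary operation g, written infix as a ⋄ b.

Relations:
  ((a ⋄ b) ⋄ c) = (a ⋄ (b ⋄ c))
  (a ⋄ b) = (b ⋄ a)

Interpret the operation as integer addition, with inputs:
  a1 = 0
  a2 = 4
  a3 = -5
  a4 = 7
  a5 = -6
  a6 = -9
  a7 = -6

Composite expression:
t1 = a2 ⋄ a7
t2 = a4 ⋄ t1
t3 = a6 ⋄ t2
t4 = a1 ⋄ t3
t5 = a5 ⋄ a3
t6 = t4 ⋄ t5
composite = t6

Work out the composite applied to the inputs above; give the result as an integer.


-15


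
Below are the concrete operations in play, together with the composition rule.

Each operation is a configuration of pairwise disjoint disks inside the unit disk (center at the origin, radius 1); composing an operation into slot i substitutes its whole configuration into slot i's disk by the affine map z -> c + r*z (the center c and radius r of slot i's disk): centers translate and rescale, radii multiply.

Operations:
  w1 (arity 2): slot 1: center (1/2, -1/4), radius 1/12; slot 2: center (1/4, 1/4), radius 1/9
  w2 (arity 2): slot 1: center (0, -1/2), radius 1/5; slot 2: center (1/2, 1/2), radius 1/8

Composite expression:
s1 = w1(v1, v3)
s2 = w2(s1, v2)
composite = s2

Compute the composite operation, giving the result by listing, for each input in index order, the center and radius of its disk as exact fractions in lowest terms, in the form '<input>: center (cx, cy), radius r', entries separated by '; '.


Affine substitution under w2: radii multiply and v-centers shift.
v1 passes through 2 substitutions, ending at center (1/10, -11/20), radius 1/60
v3 passes through 2 substitutions, ending at center (1/20, -9/20), radius 1/45
v2 passes through 1 substitution, ending at center (1/2, 1/2), radius 1/8

v1: center (1/10, -11/20), radius 1/60; v2: center (1/2, 1/2), radius 1/8; v3: center (1/20, -9/20), radius 1/45


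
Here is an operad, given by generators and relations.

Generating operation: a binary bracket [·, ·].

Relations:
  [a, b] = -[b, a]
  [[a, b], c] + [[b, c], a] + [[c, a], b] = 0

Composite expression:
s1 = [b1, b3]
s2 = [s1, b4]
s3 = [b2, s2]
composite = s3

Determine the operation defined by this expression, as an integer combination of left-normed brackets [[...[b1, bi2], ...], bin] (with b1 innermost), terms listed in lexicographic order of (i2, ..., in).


-[[[b1, b3], b4], b2]

Skip Jacobi rewriting: expand, keep b1-initial words, read off terms.
Composite bracket: [b2, [[b1, b3], b4]]
Under [a, b] = ab - ba we get 8 signed associative words (2^3 = 8).
Keep just the words that open with b1:
  b1b3b4b2 (sign -1) contributes -[[[b1, b3], b4], b2]


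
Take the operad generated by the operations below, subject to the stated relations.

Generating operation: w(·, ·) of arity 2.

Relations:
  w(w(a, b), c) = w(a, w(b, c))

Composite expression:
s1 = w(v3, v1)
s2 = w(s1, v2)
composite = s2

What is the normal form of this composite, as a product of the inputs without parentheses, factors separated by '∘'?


v3 ∘ v1 ∘ v2

All parenthesizations of w agree; list the v-inputs left to right.
w(v3, v1) reduces to v3 ∘ v1
w(w(v3, v1), v2) reduces to v3 ∘ v1 ∘ v2


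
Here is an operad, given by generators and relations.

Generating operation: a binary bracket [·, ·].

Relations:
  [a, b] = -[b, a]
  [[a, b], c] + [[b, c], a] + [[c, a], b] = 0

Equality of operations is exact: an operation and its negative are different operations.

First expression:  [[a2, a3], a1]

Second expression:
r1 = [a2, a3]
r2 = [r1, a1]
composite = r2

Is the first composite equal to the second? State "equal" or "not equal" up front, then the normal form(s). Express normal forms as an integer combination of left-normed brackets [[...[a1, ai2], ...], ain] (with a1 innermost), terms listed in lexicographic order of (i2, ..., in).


equal — both sides give -[[a1, a2], a3] + [[a1, a3], a2]

The first expression, normalized: -[[a1, a2], a3] + [[a1, a3], a2]
The second expression, normalized: -[[a1, a2], a3] + [[a1, a3], a2]
Identical normal forms: equal.


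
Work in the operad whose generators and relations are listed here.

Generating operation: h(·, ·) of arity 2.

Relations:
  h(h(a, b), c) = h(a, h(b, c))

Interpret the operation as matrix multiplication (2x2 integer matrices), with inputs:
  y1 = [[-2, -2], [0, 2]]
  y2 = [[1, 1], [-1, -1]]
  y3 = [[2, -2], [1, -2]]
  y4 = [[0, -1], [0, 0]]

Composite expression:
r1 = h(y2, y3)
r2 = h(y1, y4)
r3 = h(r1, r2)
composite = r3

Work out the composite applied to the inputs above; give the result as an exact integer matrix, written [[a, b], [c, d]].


[[0, 6], [0, -6]]

h(y2, y3) = [[3, -4], [-3, 4]]
h(y1, y4) = [[0, 2], [0, 0]]
h(h(y2, y3), h(y1, y4)) = [[0, 6], [0, -6]]


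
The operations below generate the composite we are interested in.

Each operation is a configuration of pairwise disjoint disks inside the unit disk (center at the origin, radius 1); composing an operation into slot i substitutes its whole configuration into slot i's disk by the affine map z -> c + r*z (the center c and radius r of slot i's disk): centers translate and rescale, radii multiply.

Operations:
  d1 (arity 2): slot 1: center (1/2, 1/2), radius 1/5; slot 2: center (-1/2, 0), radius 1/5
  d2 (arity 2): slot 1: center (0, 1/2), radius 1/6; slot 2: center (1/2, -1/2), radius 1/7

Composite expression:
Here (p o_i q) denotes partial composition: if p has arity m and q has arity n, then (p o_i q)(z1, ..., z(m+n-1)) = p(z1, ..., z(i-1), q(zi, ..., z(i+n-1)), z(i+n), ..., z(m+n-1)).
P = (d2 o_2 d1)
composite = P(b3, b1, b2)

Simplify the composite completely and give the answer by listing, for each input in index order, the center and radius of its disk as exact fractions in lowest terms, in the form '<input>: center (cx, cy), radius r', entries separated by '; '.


b1: center (4/7, -3/7), radius 1/35; b2: center (3/7, -1/2), radius 1/35; b3: center (0, 1/2), radius 1/6


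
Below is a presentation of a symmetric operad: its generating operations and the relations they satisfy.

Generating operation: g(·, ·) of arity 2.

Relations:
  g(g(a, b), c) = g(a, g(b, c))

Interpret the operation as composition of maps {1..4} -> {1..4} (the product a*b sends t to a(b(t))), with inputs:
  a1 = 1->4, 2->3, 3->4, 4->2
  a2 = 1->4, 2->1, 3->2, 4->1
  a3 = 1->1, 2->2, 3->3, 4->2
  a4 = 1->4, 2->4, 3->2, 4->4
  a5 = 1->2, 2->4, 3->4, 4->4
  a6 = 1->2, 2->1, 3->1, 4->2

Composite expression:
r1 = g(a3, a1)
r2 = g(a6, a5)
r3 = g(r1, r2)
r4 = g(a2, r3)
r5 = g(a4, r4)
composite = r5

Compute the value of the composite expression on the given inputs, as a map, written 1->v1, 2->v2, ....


1->4, 2->4, 3->4, 4->4

g(a3, a1) = 1->2, 2->3, 3->2, 4->2
g(a6, a5) = 1->1, 2->2, 3->2, 4->2
g(g(a3, a1), g(a6, a5)) = 1->2, 2->3, 3->3, 4->3
g(a2, g(g(a3, a1), g(a6, a5))) = 1->1, 2->2, 3->2, 4->2
g(a4, g(a2, g(g(a3, a1), g(a6, a5)))) = 1->4, 2->4, 3->4, 4->4


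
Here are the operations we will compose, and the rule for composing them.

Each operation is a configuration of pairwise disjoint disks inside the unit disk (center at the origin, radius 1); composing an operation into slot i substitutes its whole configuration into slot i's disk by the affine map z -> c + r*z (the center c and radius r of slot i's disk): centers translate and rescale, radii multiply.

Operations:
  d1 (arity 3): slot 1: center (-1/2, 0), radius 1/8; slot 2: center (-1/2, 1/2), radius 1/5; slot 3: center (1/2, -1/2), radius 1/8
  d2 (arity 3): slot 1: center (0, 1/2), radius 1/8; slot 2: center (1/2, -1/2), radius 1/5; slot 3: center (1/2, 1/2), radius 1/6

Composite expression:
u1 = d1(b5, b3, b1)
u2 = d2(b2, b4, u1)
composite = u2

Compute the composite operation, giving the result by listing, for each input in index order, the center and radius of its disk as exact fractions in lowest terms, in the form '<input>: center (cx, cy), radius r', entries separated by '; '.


Nesting under d2 composes maps z -> c + r*z down each b-path.
input b2: composing its 1 substitution step yields center (0, 1/2), radius 1/8
input b4: composing its 1 substitution step yields center (1/2, -1/2), radius 1/5
input b5: composing its 2 substitution steps yields center (5/12, 1/2), radius 1/48
input b3: composing its 2 substitution steps yields center (5/12, 7/12), radius 1/30
input b1: composing its 2 substitution steps yields center (7/12, 5/12), radius 1/48

b1: center (7/12, 5/12), radius 1/48; b2: center (0, 1/2), radius 1/8; b3: center (5/12, 7/12), radius 1/30; b4: center (1/2, -1/2), radius 1/5; b5: center (5/12, 1/2), radius 1/48


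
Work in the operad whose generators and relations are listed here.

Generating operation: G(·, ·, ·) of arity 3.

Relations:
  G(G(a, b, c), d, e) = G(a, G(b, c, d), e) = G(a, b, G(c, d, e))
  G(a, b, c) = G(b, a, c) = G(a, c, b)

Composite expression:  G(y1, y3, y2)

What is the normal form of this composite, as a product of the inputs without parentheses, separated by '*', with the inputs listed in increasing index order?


y1 * y2 * y3


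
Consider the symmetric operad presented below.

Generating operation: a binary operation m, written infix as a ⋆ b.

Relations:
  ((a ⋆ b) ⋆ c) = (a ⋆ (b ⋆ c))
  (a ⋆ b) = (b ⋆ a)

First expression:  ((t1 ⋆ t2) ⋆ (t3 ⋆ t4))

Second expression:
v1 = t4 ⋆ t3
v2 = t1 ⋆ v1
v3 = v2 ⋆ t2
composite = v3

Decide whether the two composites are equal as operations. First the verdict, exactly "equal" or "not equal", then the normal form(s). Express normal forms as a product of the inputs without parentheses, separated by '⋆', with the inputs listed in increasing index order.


equal; the common form is t1 ⋆ t2 ⋆ t3 ⋆ t4

In normal form, the first expression is t1 ⋆ t2 ⋆ t3 ⋆ t4
In normal form, the second expression is t1 ⋆ t2 ⋆ t3 ⋆ t4
The forms coincide; equal.


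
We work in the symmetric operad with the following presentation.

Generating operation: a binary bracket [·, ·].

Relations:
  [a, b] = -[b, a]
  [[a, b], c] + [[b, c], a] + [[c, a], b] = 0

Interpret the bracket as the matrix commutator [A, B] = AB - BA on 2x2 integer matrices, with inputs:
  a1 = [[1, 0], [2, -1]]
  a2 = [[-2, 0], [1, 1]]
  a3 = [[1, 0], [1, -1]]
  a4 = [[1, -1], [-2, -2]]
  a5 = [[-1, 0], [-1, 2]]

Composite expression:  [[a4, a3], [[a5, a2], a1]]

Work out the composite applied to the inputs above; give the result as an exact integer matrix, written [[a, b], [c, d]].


[[24, 0], [24, -24]]


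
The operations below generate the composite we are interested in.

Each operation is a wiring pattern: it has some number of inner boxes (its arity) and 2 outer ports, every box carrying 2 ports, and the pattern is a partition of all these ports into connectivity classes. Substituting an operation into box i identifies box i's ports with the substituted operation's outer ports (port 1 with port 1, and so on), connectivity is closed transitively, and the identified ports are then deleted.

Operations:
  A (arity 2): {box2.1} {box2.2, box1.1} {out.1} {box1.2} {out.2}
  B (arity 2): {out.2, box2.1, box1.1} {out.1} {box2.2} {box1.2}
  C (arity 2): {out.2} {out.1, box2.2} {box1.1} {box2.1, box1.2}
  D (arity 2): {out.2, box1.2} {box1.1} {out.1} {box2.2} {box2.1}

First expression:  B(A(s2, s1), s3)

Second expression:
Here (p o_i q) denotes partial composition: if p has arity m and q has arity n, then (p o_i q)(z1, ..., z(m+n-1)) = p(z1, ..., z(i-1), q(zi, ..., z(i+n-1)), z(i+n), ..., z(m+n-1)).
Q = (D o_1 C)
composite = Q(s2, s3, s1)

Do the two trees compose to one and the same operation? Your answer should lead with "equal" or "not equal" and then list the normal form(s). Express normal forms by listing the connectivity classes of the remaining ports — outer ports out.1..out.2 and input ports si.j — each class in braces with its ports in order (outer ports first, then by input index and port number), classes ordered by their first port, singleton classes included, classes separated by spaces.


The first expression reduces to {out.1} {out.2, s3.1} {s1.1} {s1.2, s2.1} {s2.2} {s3.2}
The second expression reduces to {out.1} {out.2} {s1.1} {s1.2} {s2.1} {s2.2, s3.1} {s3.2}
They disagree, so not equal.

not equal; first: {out.1} {out.2, s3.1} {s1.1} {s1.2, s2.1} {s2.2} {s3.2}; second: {out.1} {out.2} {s1.1} {s1.2} {s2.1} {s2.2, s3.1} {s3.2}


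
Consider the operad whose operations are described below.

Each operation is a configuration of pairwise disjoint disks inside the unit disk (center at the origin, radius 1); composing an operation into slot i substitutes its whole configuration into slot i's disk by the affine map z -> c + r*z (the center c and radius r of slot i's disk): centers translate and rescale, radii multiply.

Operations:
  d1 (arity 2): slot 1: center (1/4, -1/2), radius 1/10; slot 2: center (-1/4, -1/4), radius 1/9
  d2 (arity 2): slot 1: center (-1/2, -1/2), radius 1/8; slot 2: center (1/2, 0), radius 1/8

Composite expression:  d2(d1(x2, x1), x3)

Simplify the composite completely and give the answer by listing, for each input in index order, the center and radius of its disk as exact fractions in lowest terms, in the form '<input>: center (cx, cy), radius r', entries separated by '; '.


x1: center (-17/32, -17/32), radius 1/72; x2: center (-15/32, -9/16), radius 1/80; x3: center (1/2, 0), radius 1/8

Follow each x-input down from d2: c' goes to c + r*c', radius to r*r'.
x2 passes through 2 substitutions, ending at center (-15/32, -9/16), radius 1/80
x1 passes through 2 substitutions, ending at center (-17/32, -17/32), radius 1/72
x3 passes through 1 substitution, ending at center (1/2, 0), radius 1/8


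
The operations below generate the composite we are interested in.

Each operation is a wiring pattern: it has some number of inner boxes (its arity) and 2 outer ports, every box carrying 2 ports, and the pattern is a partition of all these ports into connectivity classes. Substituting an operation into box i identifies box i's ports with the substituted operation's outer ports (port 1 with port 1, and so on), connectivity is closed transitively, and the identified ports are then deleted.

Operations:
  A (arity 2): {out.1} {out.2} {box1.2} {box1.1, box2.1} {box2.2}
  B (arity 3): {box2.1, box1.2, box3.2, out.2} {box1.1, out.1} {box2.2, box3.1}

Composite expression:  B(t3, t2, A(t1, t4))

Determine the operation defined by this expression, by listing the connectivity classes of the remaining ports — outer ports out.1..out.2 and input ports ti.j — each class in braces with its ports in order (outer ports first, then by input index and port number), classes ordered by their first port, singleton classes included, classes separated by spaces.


{out.1, t3.1} {out.2, t2.1, t3.2} {t1.1, t4.1} {t1.2} {t2.2} {t4.2}


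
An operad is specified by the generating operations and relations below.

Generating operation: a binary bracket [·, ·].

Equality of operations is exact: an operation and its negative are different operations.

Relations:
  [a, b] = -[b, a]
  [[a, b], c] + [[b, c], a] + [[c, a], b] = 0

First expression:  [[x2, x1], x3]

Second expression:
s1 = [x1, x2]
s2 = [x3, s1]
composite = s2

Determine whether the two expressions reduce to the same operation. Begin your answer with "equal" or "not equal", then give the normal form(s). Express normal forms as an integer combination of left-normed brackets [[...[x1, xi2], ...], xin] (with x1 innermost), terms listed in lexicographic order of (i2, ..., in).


equal — both sides give -[[x1, x2], x3]

The first composite normalizes to -[[x1, x2], x3]
The second composite normalizes to -[[x1, x2], x3]
One common form — equal.


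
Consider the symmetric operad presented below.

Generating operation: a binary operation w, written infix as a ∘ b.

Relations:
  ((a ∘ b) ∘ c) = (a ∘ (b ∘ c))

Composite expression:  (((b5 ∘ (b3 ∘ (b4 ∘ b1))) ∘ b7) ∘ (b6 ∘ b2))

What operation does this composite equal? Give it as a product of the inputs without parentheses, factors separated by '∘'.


All parenthesizations of w agree; list the b-inputs left to right.
(b4 ∘ b1) spells out as b4 ∘ b1
(b3 ∘ (b4 ∘ b1)) spells out as b3 ∘ b4 ∘ b1
(b5 ∘ (b3 ∘ (b4 ∘ b1))) spells out as b5 ∘ b3 ∘ b4 ∘ b1
((b5 ∘ (b3 ∘ (b4 ∘ b1))) ∘ b7) spells out as b5 ∘ b3 ∘ b4 ∘ b1 ∘ b7
(b6 ∘ b2) spells out as b6 ∘ b2
(((b5 ∘ (b3 ∘ (b4 ∘ b1))) ∘ b7) ∘ (b6 ∘ b2)) spells out as b5 ∘ b3 ∘ b4 ∘ b1 ∘ b7 ∘ b6 ∘ b2

b5 ∘ b3 ∘ b4 ∘ b1 ∘ b7 ∘ b6 ∘ b2


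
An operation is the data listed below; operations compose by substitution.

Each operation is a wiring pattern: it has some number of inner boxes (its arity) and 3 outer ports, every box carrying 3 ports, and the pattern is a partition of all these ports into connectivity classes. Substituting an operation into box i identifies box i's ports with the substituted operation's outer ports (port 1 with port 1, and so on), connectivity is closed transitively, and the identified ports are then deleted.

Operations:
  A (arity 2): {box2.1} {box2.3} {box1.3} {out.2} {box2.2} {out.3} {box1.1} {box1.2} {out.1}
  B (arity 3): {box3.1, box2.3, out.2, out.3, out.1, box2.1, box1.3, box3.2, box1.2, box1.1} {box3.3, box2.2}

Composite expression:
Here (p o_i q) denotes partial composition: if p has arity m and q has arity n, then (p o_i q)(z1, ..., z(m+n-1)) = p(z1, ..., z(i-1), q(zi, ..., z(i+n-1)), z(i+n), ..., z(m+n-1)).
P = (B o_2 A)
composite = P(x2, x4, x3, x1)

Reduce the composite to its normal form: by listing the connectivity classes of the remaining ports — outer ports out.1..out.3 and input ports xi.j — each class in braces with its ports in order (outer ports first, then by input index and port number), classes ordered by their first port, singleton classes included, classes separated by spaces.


{out.1, out.2, out.3, x1.1, x1.2, x2.1, x2.2, x2.3} {x1.3} {x3.1} {x3.2} {x3.3} {x4.1} {x4.2} {x4.3}

Reachability decides: close wires over B-identified ports.
the subtree at A composes to {out.1} {out.2} {out.3} {x3.1} {x3.2} {x3.3} {x4.1} {x4.2} {x4.3} on (x4, x3); out.j = own outer ports
the subtree at B composes to {out.1, out.2, out.3, x1.1, x1.2, x2.1, x2.2, x2.3} {x1.3} {x3.1} {x3.2} {x3.3} {x4.1} {x4.2} {x4.3} on (x2, x4, x3, x1); out.j = own outer ports


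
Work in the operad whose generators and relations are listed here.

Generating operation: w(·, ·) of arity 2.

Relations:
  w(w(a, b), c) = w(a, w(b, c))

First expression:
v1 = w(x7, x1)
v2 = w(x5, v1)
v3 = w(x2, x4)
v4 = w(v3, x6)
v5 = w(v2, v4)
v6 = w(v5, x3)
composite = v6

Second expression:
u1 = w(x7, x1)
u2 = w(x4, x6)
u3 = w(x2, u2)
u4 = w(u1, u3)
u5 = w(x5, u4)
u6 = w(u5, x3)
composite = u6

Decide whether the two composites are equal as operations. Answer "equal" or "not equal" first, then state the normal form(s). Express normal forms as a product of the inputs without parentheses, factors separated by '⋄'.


equal — both sides give x5 ⋄ x7 ⋄ x1 ⋄ x2 ⋄ x4 ⋄ x6 ⋄ x3
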